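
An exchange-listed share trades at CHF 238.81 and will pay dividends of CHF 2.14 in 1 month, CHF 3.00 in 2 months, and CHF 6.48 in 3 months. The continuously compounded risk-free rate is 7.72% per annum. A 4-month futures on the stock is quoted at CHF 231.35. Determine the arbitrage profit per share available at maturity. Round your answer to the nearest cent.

CHF 1.94 per share

PV(dividends) I = 2.14·e^(−0.0772·1/12) + 3.00·e^(−0.0772·2/12) + 6.48·e^(−0.0772·3/12) = 11.4441
Fair futures F* = (S − I)·e^(rT) = (238.81 − 11.4441)·e^0.025733 = 227.3659 × 1.026067 = 233.2926
Market CHF 231.35 < fair 233.2926: forward underpriced → reverse cash-and-carry (short the stock, invest proceeds at r, pay the dividends, go long the forward).
Profit at T = |F_mkt − F*| = |231.35 − 233.2926| = CHF 1.94 per share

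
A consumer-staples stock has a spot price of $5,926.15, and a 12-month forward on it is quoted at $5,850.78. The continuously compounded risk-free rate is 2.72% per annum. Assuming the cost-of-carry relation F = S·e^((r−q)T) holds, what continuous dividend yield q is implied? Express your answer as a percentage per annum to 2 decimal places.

4.00%

From F = S·e^((r−q)T): (r − q) = ln(F/S)/T
ln(5850.78/5926.15) = ln(0.987282) = -0.012800
(r − q) = -0.012800 / (12/12) = -0.012800
q = r − ln(F/S)/T = 0.0272 + 0.012800 = 0.040000
q = 4.00%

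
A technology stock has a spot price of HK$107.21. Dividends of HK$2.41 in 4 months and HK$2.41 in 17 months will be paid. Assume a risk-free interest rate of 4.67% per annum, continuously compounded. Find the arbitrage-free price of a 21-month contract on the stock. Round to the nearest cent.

PV(dividends) I = 2.41·e^(−0.0467·4/12) + 2.41·e^(−0.0467·17/12)
I = 2.3728 + 2.2557 = 4.6285
F = (S − I)·e^(rT) = (107.21 − 4.6285) · e^(0.0467·21/12)
= 102.5815 · e^0.081725 = 102.5815 × 1.085157 = HK$111.32

HK$111.32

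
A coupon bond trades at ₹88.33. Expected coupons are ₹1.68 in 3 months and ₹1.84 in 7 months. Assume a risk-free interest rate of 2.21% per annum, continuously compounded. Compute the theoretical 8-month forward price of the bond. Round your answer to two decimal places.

₹86.10

PV(coupons) I = 1.68·e^(−0.0221·3/12) + 1.84·e^(−0.0221·7/12)
I = 1.6707 + 1.8164 = 3.4871
F = (S − I)·e^(rT) = (88.33 − 3.4871) · e^(0.0221·8/12)
= 84.8429 · e^0.014733 = 84.8429 × 1.014842 = ₹86.10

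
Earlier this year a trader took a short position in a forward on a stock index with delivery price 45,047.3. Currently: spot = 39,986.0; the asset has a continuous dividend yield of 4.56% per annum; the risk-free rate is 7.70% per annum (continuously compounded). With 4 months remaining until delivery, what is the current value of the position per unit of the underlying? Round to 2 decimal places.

Current fair forward for the remaining 4 months: F = S·e^((r − q)·T), (r − q) = 0.0770 − 0.0456 = 0.0314
F = 39986.0 · e^(0.0314 × 4/12) = 39986.0 × 1.01052163 = 40406.7179
Value of long forward = (F − K)·e^(−rT) = (40406.7179 − 45047.3) · e^(−0.0770·4/12)
= -4640.5821 × 0.97465992 = -4522.99
Short position value = −(long value) = 4522.99

4522.99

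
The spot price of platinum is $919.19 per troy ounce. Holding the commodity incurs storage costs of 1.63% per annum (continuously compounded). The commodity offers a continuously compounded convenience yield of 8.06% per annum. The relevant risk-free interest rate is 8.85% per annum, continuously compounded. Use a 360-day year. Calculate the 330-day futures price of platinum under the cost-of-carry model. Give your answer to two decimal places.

$939.81 per troy ounce

Net carry = r + u − y = 0.0885 + 0.0163 − 0.0806 = 0.0242
F = S·e^((r+u−y)T) = 919.19 · e^(0.0242 × 330/360) = 919.19 · e^0.022183
= 919.19 × 1.022431 = $939.81 per troy ounce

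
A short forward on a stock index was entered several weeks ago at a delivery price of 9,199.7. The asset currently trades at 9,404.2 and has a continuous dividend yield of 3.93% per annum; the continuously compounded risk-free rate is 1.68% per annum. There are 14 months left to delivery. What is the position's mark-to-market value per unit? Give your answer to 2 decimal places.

38.39

Current fair forward for the remaining 14 months: F = S·e^((r − q)·T), (r − q) = 0.0168 − 0.0393 = -0.0225
F = 9404.2 · e^(-0.0225 × 14/12) = 9404.2 × 0.97409154 = 9160.5517
Value of long forward = (F − K)·e^(−rT) = (9160.5517 − 9199.7) · e^(−0.0168·14/12)
= -39.1483 × 0.98059083 = -38.39
Short position value = −(long value) = 38.39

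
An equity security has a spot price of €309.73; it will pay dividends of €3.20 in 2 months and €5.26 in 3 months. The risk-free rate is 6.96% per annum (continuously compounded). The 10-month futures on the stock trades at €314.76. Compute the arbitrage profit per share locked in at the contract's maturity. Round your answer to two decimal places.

€4.64 per share

PV(dividends) I = 3.20·e^(−0.0696·2/12) + 5.26·e^(−0.0696·3/12) = 8.3324
Fair futures F* = (S − I)·e^(rT) = (309.73 − 8.3324)·e^0.058000 = 301.3976 × 1.059715 = 319.3956
Market €314.76 < fair 319.3956: forward underpriced → reverse cash-and-carry (short the stock, invest proceeds at r, pay the dividends, go long the forward).
Profit at T = |F_mkt − F*| = |314.76 − 319.3956| = €4.64 per share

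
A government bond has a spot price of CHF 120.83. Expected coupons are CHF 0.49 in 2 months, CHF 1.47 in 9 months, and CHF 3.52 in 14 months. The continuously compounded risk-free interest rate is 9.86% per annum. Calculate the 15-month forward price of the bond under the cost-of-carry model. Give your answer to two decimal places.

CHF 131.04

PV(coupons) I = 0.49·e^(−0.0986·2/12) + 1.47·e^(−0.0986·9/12) + 3.52·e^(−0.0986·14/12)
I = 0.4820 + 1.3652 + 3.1375 = 4.9847
F = (S − I)·e^(rT) = (120.83 − 4.9847) · e^(0.0986·15/12)
= 115.8453 · e^0.123250 = 115.8453 × 1.131167 = CHF 131.04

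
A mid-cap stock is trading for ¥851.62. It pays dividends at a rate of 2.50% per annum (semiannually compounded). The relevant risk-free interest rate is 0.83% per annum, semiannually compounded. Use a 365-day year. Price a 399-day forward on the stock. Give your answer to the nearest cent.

¥836.34

F = S · (1+r/2)^(2T) / (1+q/2)^(2T)
= 851.62 × 1.009095 / 1.027532 = 851.62 × 0.982057
F = ¥836.34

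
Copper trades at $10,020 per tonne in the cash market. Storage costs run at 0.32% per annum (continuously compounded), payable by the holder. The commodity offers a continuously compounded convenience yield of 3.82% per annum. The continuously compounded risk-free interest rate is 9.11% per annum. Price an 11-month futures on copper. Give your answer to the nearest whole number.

Net carry = r + u − y = 0.0911 + 0.0032 − 0.0382 = 0.0561
F = S·e^((r+u−y)T) = 10020 · e^(0.0561 × 11/12) = 10020 · e^0.051425
= 10020 × 1.052770 = $10,549 per tonne

$10,549 per tonne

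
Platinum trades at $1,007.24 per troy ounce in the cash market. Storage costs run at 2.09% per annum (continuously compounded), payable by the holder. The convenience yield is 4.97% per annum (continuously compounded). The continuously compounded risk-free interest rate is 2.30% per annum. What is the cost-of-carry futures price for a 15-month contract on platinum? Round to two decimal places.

$999.96 per troy ounce

Net carry = r + u − y = 0.0230 + 0.0209 − 0.0497 = -0.0058
F = S·e^((r+u−y)T) = 1007.24 · e^(-0.0058 × 15/12) = 1007.24 · e^-0.00725000
= 1007.24 × 0.99277622 = $999.96 per troy ounce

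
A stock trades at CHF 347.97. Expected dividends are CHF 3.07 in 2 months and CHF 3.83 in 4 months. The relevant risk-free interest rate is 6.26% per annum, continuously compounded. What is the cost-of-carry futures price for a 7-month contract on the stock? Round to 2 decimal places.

PV(dividends) I = 3.07·e^(−0.0626·2/12) + 3.83·e^(−0.0626·4/12)
I = 3.0381 + 3.7509 = 6.7890
F = (S − I)·e^(rT) = (347.97 − 6.7890) · e^(0.0626·7/12)
= 341.1810 · e^0.036517 = 341.1810 × 1.037192 = CHF 353.87

CHF 353.87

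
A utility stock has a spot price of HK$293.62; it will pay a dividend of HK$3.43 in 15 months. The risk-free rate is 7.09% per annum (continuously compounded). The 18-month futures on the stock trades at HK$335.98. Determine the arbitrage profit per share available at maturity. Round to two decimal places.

HK$12.90 per share

PV(dividends) I = 3.43·e^(−0.0709·15/12) = 3.1391
Fair futures F* = (S − I)·e^(rT) = (293.62 − 3.1391)·e^0.106350 = 290.4809 × 1.112211 = 323.0761
Market HK$335.98 > fair 323.0761: forward overpriced → cash-and-carry (borrow at r, buy the stock and collect the dividends, short the forward).
Profit at T = |F_mkt − F*| = |335.98 − 323.0761| = HK$12.90 per share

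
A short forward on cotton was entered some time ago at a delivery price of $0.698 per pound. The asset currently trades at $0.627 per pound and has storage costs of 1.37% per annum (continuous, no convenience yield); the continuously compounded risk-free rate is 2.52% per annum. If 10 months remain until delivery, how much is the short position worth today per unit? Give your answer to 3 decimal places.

$0.049 per pound

Current fair forward for the remaining 10 months: F = S·e^((r + u)·T), (r + u) = 0.0252 + 0.0137 = 0.0389
F = 0.627 · e^(0.0389 × 10/12) = 0.627 × 1.032948 = 0.6477
Value of long forward = (F − K)·e^(−rT) = (0.6477 − 0.698) · e^(−0.0252·10/12)
= -0.0503 × 0.979219 = -0.049
Short position value = −(long value) = $0.049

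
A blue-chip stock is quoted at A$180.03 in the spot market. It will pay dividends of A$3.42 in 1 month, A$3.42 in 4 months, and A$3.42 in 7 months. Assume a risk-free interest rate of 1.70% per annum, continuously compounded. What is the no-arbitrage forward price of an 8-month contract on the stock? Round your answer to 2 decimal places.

PV(dividends) I = 3.42·e^(−0.0170·1/12) + 3.42·e^(−0.0170·4/12) + 3.42·e^(−0.0170·7/12)
I = 3.4152 + 3.4007 + 3.3863 = 10.2022
F = (S − I)·e^(rT) = (180.03 − 10.2022) · e^(0.0170·8/12)
= 169.8278 · e^0.011333 = 169.8278 × 1.011397 = A$171.76

A$171.76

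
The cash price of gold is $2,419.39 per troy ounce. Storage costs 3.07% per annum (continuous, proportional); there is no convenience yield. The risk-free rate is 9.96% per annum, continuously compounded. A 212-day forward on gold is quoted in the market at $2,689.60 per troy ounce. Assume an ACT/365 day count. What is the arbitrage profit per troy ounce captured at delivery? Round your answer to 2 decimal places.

$80.00 per troy ounce

Fair forward: F* = S·e^(carry·T), with carry = (r + u) = 0.0996 + 0.0307 = 0.1303
F* = 2419.39 · e^(0.1303 × 212/365) = 2419.39 · e^0.07568110 = 2419.39 × 1.07861855 = $2609.5989
Market $2689.60 > fair $2609.5989: forward overpriced → cash-and-carry (buy spot, short the forward).
At maturity, profit = |F_mkt − F*| = |2689.60 − 2609.5989| = $80.00 per troy ounce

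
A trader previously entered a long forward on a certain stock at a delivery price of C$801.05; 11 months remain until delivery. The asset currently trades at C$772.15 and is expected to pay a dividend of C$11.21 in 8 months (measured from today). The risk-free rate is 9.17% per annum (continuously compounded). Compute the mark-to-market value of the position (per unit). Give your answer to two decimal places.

C$25.14

PV(remaining dividends) I = 11.21·e^(−0.0917·8/12) = 10.5452
Current forward F = (S − I)·e^(rT) = (772.15 − 10.5452)·e^(0.0917·11/12) = 761.6048 × 1.087692 = 828.3914
Value (long) = (F − K)·e^(−rT) = (828.3914 − 801.05) × 0.919378 = 25.1371
Value = C$25.14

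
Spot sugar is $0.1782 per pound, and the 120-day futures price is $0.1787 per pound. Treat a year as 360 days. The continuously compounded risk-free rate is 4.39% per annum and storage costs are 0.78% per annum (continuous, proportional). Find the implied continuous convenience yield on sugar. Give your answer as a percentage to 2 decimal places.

F = S·e^((r+u−y)T) ⇒ (r+u−y) = ln(F/S)/T
ln(0.1787/0.1782) = 0.002802; /T ⇒ 0.008406
y = r + u − ln(F/S)/T = 0.0439 + 0.0078 − 0.008406 = 0.043294
y = 4.33%

4.33%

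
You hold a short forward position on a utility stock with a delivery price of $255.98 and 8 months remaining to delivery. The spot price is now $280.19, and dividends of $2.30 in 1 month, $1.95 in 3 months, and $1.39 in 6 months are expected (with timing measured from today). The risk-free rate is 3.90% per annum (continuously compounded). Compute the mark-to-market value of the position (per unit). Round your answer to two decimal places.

-$25.19

PV(remaining dividends) I = 2.30·e^(−0.0390·1/12) + 1.95·e^(−0.0390·3/12) + 1.39·e^(−0.0390·6/12) = 5.5868
Current forward F = (S − I)·e^(rT) = (280.19 − 5.5868)·e^(0.0390·8/12) = 274.6032 × 1.026341 = 281.8365
Value (long) = (F − K)·e^(−rT) = (281.8365 − 255.98) × 0.974335 = 25.1929
Short position value = −(long value) = -$25.19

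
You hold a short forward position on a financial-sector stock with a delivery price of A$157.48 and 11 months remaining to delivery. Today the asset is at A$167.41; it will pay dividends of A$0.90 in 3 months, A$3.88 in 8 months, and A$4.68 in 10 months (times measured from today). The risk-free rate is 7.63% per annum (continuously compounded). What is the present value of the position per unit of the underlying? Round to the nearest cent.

-A$11.61

PV(remaining dividends) I = 0.90·e^(−0.0763·3/12) + 3.88·e^(−0.0763·8/12) + 4.68·e^(−0.0763·10/12) = 8.9623
Current forward F = (S − I)·e^(rT) = (167.41 − 8.9623)·e^(0.0763·11/12) = 158.4477 × 1.072446 = 169.9266
Value (long) = (F − K)·e^(−rT) = (169.9266 − 157.48) × 0.932448 = 11.6058
Short position value = −(long value) = -A$11.61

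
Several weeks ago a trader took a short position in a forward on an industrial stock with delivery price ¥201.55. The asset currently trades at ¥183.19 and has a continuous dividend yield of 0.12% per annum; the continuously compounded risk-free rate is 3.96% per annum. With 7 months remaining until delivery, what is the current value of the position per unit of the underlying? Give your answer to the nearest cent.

Current fair forward for the remaining 7 months: F = S·e^((r − q)·T), (r − q) = 0.0396 − 0.0012 = 0.0384
F = 183.19 · e^(0.0384 × 7/12) = 183.19 × 1.022653 = 187.3398
Value of long forward = (F − K)·e^(−rT) = (187.3398 − 201.55) · e^(−0.0396·7/12)
= -14.2102 × 0.977165 = -13.89
Short position value = −(long value) = ¥13.89

¥13.89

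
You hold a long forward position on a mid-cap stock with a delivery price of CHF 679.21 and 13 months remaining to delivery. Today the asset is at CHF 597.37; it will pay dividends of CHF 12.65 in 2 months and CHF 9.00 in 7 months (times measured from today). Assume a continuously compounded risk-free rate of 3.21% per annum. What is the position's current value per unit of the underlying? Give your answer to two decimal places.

-CHF 80.04

PV(remaining dividends) I = 12.65·e^(−0.0321·2/12) + 9.00·e^(−0.0321·7/12) = 21.4155
Current forward F = (S − I)·e^(rT) = (597.37 − 21.4155)·e^(0.0321·13/12) = 575.9545 × 1.035387 = 596.3358
Value (long) = (F − K)·e^(−rT) = (596.3358 − 679.21) × 0.965823 = -80.0418
Value = -CHF 80.04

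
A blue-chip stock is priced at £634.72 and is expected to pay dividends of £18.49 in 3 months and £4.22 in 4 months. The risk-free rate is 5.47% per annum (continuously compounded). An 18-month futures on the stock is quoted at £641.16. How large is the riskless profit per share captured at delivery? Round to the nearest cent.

£23.54 per share

PV(dividends) I = 18.49·e^(−0.0547·3/12) + 4.22·e^(−0.0547·4/12) = 22.3826
Fair futures F* = (S − I)·e^(rT) = (634.72 − 22.3826)·e^0.082050 = 612.3374 × 1.085510 = 664.6984
Market £641.16 < fair 664.6984: forward underpriced → reverse cash-and-carry (short the stock, invest proceeds at r, pay the dividends, go long the forward).
Profit at T = |F_mkt − F*| = |641.16 − 664.6984| = £23.54 per share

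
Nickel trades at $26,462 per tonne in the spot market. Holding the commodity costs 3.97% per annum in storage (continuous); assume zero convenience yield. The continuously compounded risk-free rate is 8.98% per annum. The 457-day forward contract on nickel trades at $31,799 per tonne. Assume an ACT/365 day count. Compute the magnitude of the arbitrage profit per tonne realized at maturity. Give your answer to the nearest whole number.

Fair forward: F* = S·e^(carry·T), with carry = (r + u) = 0.0898 + 0.0397 = 0.1295
F* = 26462 · e^(0.1295 × 457/365) = 26462 · e^0.162141 = 26462 × 1.176026 = $31120.0000
Market $31799 > fair $31120.0000: forward overpriced → cash-and-carry (buy spot, short the forward).
At maturity, profit = |F_mkt − F*| = |31799 − 31120.0000| = $679 per tonne

$679 per tonne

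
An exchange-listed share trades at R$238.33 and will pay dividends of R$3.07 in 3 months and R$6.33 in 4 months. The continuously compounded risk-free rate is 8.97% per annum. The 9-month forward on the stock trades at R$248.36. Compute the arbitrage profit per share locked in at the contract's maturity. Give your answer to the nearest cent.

R$3.23 per share

PV(dividends) I = 3.07·e^(−0.0897·3/12) + 6.33·e^(−0.0897·4/12) = 9.1455
Fair forward F* = (S − I)·e^(rT) = (238.33 − 9.1455)·e^0.067275 = 229.1845 × 1.069590 = 245.1334
Market R$248.36 > fair 245.1334: forward overpriced → cash-and-carry (borrow at r, buy the stock and collect the dividends, short the forward).
Profit at T = |F_mkt − F*| = |248.36 − 245.1334| = R$3.23 per share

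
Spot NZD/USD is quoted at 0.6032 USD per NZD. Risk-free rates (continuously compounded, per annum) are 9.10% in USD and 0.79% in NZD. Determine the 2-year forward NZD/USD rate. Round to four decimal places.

0.7123

F = S·e^((r_USD − r_NZD)T) = 0.6032 · e^((0.0910 − 0.0079) × 2)
= 0.6032 · e^0.166200 = 0.6032 × 1.180809
F = 0.7123 USD per NZD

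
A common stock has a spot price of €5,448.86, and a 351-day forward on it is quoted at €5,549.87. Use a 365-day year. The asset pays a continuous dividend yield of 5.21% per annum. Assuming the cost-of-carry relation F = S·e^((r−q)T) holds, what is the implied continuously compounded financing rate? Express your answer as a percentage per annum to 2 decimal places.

7.12%

From F = S·e^((r−q)T): (r − q) = ln(F/S)/T
ln(5549.87/5448.86) = ln(1.018538) = 0.018368
(r − q) = 0.018368 / (351/365) = 0.019101
r = ln(F/S)/T + q = 0.019101 + 0.0521 = 0.071201
r = 7.12%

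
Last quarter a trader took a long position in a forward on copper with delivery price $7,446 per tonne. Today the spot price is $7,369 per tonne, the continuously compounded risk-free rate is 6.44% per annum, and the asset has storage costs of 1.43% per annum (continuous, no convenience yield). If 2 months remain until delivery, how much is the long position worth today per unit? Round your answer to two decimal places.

Current fair forward for the remaining 2 months: F = S·e^((r + u)·T), (r + u) = 0.0644 + 0.0143 = 0.0787
F = 7369 · e^(0.0787 × 2/12) = 7369 × 1.01320307 = 7466.2934
Value of long forward = (F − K)·e^(−rT) = (7466.2934 − 7446) · e^(−0.0644·2/12)
= 20.2934 × 0.98932406 = 20.08

$20.08 per tonne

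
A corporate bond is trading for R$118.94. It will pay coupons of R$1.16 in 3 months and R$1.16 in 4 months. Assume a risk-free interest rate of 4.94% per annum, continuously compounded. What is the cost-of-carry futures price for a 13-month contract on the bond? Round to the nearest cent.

PV(coupons) I = 1.16·e^(−0.0494·3/12) + 1.16·e^(−0.0494·4/12)
I = 1.1458 + 1.1411 = 2.2869
F = (S − I)·e^(rT) = (118.94 − 2.2869) · e^(0.0494·13/12)
= 116.6531 · e^0.053517 = 116.6531 × 1.054975 = R$123.07

R$123.07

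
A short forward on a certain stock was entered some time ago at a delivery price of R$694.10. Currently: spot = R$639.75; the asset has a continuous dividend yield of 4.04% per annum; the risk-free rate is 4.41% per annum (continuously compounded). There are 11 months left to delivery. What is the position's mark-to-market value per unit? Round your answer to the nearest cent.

R$50.11

Current fair forward for the remaining 11 months: F = S·e^((r − q)·T), (r − q) = 0.0441 − 0.0404 = 0.0037
F = 639.75 · e^(0.0037 × 11/12) = 639.75 × 1.003397 = 641.9232
Value of long forward = (F − K)·e^(−rT) = (641.9232 − 694.10) · e^(−0.0441·11/12)
= -52.1768 × 0.960381 = -50.11
Short position value = −(long value) = R$50.11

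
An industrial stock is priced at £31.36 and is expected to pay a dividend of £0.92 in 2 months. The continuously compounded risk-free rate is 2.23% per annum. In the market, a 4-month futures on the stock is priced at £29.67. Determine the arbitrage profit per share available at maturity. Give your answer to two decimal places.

PV(dividends) I = 0.92·e^(−0.0223·2/12) = 0.9166
Fair futures F* = (S − I)·e^(rT) = (31.36 − 0.9166)·e^0.007433 = 30.4434 × 1.007461 = 30.6705
Market £29.67 < fair 30.6705: forward underpriced → reverse cash-and-carry (short the stock, invest proceeds at r, pay the dividends, go long the forward).
Profit at T = |F_mkt − F*| = |29.67 − 30.6705| = £1.00 per share

£1.00 per share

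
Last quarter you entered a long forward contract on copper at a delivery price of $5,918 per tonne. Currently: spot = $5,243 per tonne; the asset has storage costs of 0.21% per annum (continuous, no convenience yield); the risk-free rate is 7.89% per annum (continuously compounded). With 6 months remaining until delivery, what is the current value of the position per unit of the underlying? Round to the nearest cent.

-$440.57 per tonne

Current fair forward for the remaining 6 months: F = S·e^((r + u)·T), (r + u) = 0.0789 + 0.0021 = 0.0810
F = 5243 · e^(0.0810 × 6/12) = 5243 × 1.04133131 = 5459.7001
Value of long forward = (F − K)·e^(−rT) = (5459.7001 − 5918) · e^(−0.0789·6/12)
= -458.2999 × 0.96131802 = -440.57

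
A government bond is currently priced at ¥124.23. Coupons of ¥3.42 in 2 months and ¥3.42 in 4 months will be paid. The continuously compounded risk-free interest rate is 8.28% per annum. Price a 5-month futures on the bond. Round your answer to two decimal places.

¥121.66

PV(coupons) I = 3.42·e^(−0.0828·2/12) + 3.42·e^(−0.0828·4/12)
I = 3.3731 + 3.3269 = 6.7000
F = (S − I)·e^(rT) = (124.23 − 6.7000) · e^(0.0828·5/12)
= 117.5300 · e^0.034500 = 117.5300 × 1.035102 = ¥121.66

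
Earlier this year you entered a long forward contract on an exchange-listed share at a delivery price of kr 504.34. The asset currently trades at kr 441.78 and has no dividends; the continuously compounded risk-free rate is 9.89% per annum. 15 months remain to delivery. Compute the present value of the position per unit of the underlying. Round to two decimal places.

Current fair forward for the remaining 15 months: F = S·e^(r·T), r = 0.0989
F = 441.78 · e^(0.0989 × 15/12) = 441.78 × 1.131591 = 499.9143
Value of long forward = (F − K)·e^(−rT) = (499.9143 − 504.34) · e^(−0.0989·15/12)
= -4.4257 × 0.883711 = -3.91

-kr 3.91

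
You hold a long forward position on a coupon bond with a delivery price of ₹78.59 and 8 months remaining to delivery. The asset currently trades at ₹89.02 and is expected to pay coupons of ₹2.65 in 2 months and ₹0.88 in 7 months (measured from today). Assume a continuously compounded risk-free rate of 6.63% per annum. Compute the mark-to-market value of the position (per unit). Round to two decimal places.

PV(remaining coupons) I = 2.65·e^(−0.0663·2/12) + 0.88·e^(−0.0663·7/12) = 3.4675
Current forward F = (S − I)·e^(rT) = (89.02 − 3.4675)·e^(0.0663·8/12) = 85.5525 × 1.045191 = 89.4187
Value (long) = (F − K)·e^(−rT) = (89.4187 − 78.59) × 0.956763 = 10.3605
Value = ₹10.36

₹10.36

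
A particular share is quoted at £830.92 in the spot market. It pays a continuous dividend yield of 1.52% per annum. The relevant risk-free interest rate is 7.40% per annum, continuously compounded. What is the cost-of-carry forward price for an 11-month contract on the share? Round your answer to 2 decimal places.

F = S·e^((r − q)T) = 830.92 · e^((0.0740 − 0.0152) × 11/12)
= 830.92 · e^0.053900 = 830.92 × 1.055379
F = £876.94

£876.94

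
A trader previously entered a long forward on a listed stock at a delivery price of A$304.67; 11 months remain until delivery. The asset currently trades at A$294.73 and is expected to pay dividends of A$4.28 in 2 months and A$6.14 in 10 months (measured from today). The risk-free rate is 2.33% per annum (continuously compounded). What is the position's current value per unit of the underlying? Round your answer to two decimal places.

-A$13.79

PV(remaining dividends) I = 4.28·e^(−0.0233·2/12) + 6.14·e^(−0.0233·10/12) = 10.2853
Current forward F = (S − I)·e^(rT) = (294.73 − 10.2853)·e^(0.0233·11/12) = 284.4447 × 1.021588 = 290.5853
Value (long) = (F − K)·e^(−rT) = (290.5853 − 304.67) × 0.978868 = -13.7871
Value = -A$13.79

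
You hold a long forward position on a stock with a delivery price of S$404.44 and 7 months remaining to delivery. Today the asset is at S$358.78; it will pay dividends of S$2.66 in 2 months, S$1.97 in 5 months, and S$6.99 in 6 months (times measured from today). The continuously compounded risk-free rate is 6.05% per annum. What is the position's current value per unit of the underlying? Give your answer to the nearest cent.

PV(remaining dividends) I = 2.66·e^(−0.0605·2/12) + 1.97·e^(−0.0605·5/12) + 6.99·e^(−0.0605·6/12) = 11.3360
Current forward F = (S − I)·e^(rT) = (358.78 − 11.3360)·e^(0.0605·7/12) = 347.4440 × 1.035922 = 359.9249
Value (long) = (F − K)·e^(−rT) = (359.9249 − 404.44) × 0.965324 = -42.9715
Value = -S$42.97

-S$42.97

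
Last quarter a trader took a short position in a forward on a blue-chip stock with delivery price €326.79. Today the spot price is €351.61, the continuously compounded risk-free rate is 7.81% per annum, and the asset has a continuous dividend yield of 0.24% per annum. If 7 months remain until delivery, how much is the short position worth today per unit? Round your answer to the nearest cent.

-€38.88

Current fair forward for the remaining 7 months: F = S·e^((r − q)·T), (r − q) = 0.0781 − 0.0024 = 0.0757
F = 351.61 · e^(0.0757 × 7/12) = 351.61 × 1.045148 = 367.4845
Value of long forward = (F − K)·e^(−rT) = (367.4845 − 326.79) · e^(−0.0781·7/12)
= 40.6945 × 0.955464 = 38.88
Short position value = −(long value) = -€38.88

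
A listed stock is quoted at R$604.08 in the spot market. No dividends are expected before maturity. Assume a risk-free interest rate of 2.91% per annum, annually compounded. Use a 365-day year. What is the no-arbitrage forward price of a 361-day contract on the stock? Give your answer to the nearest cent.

F = S · (1+r)^T
= 604.08 × 1.028777
F = R$621.46

R$621.46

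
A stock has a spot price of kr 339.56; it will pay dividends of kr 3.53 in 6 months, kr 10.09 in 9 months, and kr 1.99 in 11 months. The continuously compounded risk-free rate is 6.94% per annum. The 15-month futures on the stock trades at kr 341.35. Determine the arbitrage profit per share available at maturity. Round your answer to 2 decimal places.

kr 12.78 per share

PV(dividends) I = 3.53·e^(−0.0694·6/12) + 10.09·e^(−0.0694·9/12) + 1.99·e^(−0.0694·11/12) = 14.8552
Fair futures F* = (S − I)·e^(rT) = (339.56 − 14.8552)·e^0.086750 = 324.7048 × 1.090624 = 354.1308
Market kr 341.35 < fair 354.1308: forward underpriced → reverse cash-and-carry (short the stock, invest proceeds at r, pay the dividends, go long the forward).
Profit at T = |F_mkt − F*| = |341.35 − 354.1308| = kr 12.78 per share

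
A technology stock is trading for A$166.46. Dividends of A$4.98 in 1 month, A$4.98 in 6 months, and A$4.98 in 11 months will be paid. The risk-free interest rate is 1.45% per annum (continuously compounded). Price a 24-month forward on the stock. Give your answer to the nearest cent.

A$156.09

PV(dividends) I = 4.98·e^(−0.0145·1/12) + 4.98·e^(−0.0145·6/12) + 4.98·e^(−0.0145·11/12)
I = 4.9740 + 4.9440 + 4.9142 = 14.8322
F = (S − I)·e^(rT) = (166.46 − 14.8322) · e^(0.0145·24/12)
= 151.6278 · e^0.029000 = 151.6278 × 1.029425 = A$156.09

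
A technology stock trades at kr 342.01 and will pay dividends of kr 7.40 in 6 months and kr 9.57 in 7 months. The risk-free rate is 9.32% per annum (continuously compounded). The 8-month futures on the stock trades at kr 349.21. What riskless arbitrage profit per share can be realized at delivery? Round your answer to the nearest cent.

PV(dividends) I = 7.40·e^(−0.0932·6/12) + 9.57·e^(−0.0932·7/12) = 16.1267
Fair futures F* = (S − I)·e^(rT) = (342.01 − 16.1267)·e^0.062133 = 325.8833 × 1.064104 = 346.7737
Market kr 349.21 > fair 346.7737: forward overpriced → cash-and-carry (borrow at r, buy the stock and collect the dividends, short the forward).
Profit at T = |F_mkt − F*| = |349.21 − 346.7737| = kr 2.44 per share

kr 2.44 per share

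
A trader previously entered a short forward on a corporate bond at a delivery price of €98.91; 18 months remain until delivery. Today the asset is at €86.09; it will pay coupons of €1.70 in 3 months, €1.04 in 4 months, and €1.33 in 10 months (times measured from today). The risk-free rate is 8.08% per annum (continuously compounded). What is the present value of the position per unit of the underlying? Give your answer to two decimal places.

€5.45

PV(remaining coupons) I = 1.70·e^(−0.0808·3/12) + 1.04·e^(−0.0808·4/12) + 1.33·e^(−0.0808·10/12) = 3.9218
Current forward F = (S − I)·e^(rT) = (86.09 − 3.9218)·e^(0.0808·18/12) = 82.1682 × 1.128851 = 92.7557
Value (long) = (F − K)·e^(−rT) = (92.7557 − 98.91) × 0.885857 = -5.4518
Short position value = −(long value) = €5.45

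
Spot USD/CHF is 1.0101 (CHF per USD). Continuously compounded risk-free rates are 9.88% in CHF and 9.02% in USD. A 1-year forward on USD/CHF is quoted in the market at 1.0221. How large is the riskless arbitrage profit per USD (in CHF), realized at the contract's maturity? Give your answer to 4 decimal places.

Fair forward: F* = S·e^(carry·T), with carry = (r_CHF − r_USD) = 0.0988 − 0.0902 = 0.0086
F* = 1.0101 · e^(0.0086 × 1) = 1.0101 · e^0.008600 = 1.0101 × 1.008637 = 1.0188
Market 1.0221 > fair 1.0188: forward overpriced → cash-and-carry (buy spot, short the forward).
At maturity, profit = |F_mkt − F*| = |1.0221 − 1.0188| = 0.0033 per USD (in CHF)

0.0033 per USD (in CHF)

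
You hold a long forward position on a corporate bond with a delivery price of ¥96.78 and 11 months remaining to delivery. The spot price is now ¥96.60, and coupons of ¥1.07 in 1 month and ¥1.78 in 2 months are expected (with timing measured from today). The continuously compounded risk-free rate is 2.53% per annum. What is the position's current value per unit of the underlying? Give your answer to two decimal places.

PV(remaining coupons) I = 1.07·e^(−0.0253·1/12) + 1.78·e^(−0.0253·2/12) = 2.8403
Current forward F = (S − I)·e^(rT) = (96.60 − 2.8403)·e^(0.0253·11/12) = 93.7597 × 1.023463 = 95.9596
Value (long) = (F − K)·e^(−rT) = (95.9596 − 96.78) × 0.977075 = -0.8016
Value = -¥0.80

-¥0.80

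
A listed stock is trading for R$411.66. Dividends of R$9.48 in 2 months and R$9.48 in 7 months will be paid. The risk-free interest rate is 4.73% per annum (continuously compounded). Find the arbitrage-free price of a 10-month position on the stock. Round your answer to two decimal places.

PV(dividends) I = 9.48·e^(−0.0473·2/12) + 9.48·e^(−0.0473·7/12)
I = 9.4056 + 9.2220 = 18.6276
F = (S − I)·e^(rT) = (411.66 − 18.6276) · e^(0.0473·10/12)
= 393.0324 · e^0.039417 = 393.0324 × 1.040204 = R$408.83

R$408.83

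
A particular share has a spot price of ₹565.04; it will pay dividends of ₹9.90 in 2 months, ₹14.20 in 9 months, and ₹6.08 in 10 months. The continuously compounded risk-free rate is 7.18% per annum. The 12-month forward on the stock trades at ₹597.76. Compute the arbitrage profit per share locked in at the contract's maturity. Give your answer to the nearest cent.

₹21.78 per share

PV(dividends) I = 9.90·e^(−0.0718·2/12) + 14.20·e^(−0.0718·9/12) + 6.08·e^(−0.0718·10/12) = 28.9647
Fair forward F* = (S − I)·e^(rT) = (565.04 − 28.9647)·e^0.071800 = 536.0753 × 1.074440 = 575.9807
Market ₹597.76 > fair 575.9807: forward overpriced → cash-and-carry (borrow at r, buy the stock and collect the dividends, short the forward).
Profit at T = |F_mkt − F*| = |597.76 − 575.9807| = ₹21.78 per share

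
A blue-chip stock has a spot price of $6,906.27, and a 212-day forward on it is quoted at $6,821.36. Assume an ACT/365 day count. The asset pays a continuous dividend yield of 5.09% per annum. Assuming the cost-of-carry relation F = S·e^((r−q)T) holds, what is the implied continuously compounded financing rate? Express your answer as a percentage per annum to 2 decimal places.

2.96%

From F = S·e^((r−q)T): (r − q) = ln(F/S)/T
ln(6821.36/6906.27) = ln(0.987705) = -0.012371
(r − q) = -0.012371 / (212/365) = -0.021299
r = ln(F/S)/T + q = -0.021299 + 0.0509 = 0.029601
r = 2.96%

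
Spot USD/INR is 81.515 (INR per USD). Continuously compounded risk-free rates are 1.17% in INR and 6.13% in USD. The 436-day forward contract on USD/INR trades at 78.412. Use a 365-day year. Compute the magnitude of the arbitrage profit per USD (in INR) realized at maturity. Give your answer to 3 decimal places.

Fair forward: F* = S·e^(carry·T), with carry = (r_INR − r_USD) = 0.0117 − 0.0613 = -0.0496
F* = 81.515 · e^(-0.0496 × 436/365) = 81.515 · e^-0.059248 = 81.515 × 0.942473 = 76.8257
Market 78.412 > fair 76.8257: forward overpriced → cash-and-carry (buy spot, short the forward).
At maturity, profit = |F_mkt − F*| = |78.412 − 76.8257| = 1.586 per USD (in INR)

1.586 per USD (in INR)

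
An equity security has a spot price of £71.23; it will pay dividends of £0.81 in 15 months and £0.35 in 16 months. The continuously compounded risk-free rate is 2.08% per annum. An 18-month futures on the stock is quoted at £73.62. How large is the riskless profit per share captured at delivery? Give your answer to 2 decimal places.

£1.30 per share

PV(dividends) I = 0.81·e^(−0.0208·15/12) + 0.35·e^(−0.0208·16/12) = 1.1296
Fair futures F* = (S − I)·e^(rT) = (71.23 − 1.1296)·e^0.031200 = 70.1004 × 1.031692 = 72.3220
Market £73.62 > fair 72.3220: forward overpriced → cash-and-carry (borrow at r, buy the stock and collect the dividends, short the forward).
Profit at T = |F_mkt − F*| = |73.62 − 72.3220| = £1.30 per share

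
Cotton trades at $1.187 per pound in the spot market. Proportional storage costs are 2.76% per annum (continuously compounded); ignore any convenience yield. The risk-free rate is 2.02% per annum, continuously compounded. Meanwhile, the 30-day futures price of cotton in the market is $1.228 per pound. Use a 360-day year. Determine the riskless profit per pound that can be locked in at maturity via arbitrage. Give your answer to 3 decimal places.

$0.036 per pound

Fair futures: F* = S·e^(carry·T), with carry = (r + u) = 0.0202 + 0.0276 = 0.0478
F* = 1.187 · e^(0.0478 × 30/360) = 1.187 · e^0.003983 = 1.187 × 1.003991 = $1.1917
Market $1.228 > fair $1.1917: forward overpriced → cash-and-carry (buy spot, short the forward).
At maturity, profit = |F_mkt − F*| = |1.228 − 1.1917| = $0.036 per pound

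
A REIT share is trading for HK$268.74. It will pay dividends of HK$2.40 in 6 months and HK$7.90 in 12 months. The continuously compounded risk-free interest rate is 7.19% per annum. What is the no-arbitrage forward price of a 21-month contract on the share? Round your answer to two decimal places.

HK$293.81

PV(dividends) I = 2.40·e^(−0.0719·6/12) + 7.90·e^(−0.0719·12/12)
I = 2.3153 + 7.3519 = 9.6672
F = (S − I)·e^(rT) = (268.74 − 9.6672) · e^(0.0719·21/12)
= 259.0728 · e^0.125825 = 259.0728 × 1.134084 = HK$293.81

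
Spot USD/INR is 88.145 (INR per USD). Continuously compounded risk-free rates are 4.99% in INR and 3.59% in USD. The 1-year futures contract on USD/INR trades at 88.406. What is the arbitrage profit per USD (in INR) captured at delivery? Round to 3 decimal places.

0.982 per USD (in INR)

Fair futures: F* = S·e^(carry·T), with carry = (r_INR − r_USD) = 0.0499 − 0.0359 = 0.0140
F* = 88.145 · e^(0.0140 × 12/12) = 88.145 · e^0.014000 = 88.145 × 1.014098 = 89.3877
Market 88.406 < fair 89.3877: forward underpriced → reverse cash-and-carry (short spot, go long the forward).
At maturity, profit = |F_mkt − F*| = |88.406 − 89.3877| = 0.982 per USD (in INR)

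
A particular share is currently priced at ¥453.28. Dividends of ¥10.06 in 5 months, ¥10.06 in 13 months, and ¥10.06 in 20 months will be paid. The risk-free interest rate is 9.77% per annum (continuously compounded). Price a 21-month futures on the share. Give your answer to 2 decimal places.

PV(dividends) I = 10.06·e^(−0.0977·5/12) + 10.06·e^(−0.0977·13/12) + 10.06·e^(−0.0977·20/12)
I = 9.6587 + 9.0496 + 8.5483 = 27.2566
F = (S − I)·e^(rT) = (453.28 − 27.2566) · e^(0.0977·21/12)
= 426.0234 · e^0.170975 = 426.0234 × 1.186461 = ¥505.46

¥505.46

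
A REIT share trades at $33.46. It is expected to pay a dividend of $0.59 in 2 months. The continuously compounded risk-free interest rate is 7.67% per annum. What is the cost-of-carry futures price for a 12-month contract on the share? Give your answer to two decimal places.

$35.50

PV(dividends) I = 0.59·e^(−0.0767·2/12)
I = 0.5825
F = (S − I)·e^(rT) = (33.46 − 0.5825) · e^(0.0767·12/12)
= 32.8775 · e^0.076700 = 32.8775 × 1.079718 = $35.50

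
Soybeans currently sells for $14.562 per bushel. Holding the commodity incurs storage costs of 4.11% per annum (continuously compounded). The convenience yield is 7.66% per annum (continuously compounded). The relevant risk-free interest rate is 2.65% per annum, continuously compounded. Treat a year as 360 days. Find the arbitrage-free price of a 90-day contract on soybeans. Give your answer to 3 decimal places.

Net carry = r + u − y = 0.0265 + 0.0411 − 0.0766 = -0.0090
F = S·e^((r+u−y)T) = 14.562 · e^(-0.0090 × 90/360) = 14.562 · e^-0.002250
= 14.562 × 0.997753 = $14.529 per bushel

$14.529 per bushel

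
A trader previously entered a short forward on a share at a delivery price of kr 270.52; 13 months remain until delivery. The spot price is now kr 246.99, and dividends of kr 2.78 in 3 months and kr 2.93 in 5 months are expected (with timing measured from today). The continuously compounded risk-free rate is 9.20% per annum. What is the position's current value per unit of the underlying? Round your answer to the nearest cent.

PV(remaining dividends) I = 2.78·e^(−0.0920·3/12) + 2.93·e^(−0.0920·5/12) = 5.5366
Current forward F = (S − I)·e^(rT) = (246.99 − 5.5366)·e^(0.0920·13/12) = 241.4534 × 1.104803 = 266.7584
Value (long) = (F − K)·e^(−rT) = (266.7584 − 270.52) × 0.905139 = -3.4048
Short position value = −(long value) = kr 3.40

kr 3.40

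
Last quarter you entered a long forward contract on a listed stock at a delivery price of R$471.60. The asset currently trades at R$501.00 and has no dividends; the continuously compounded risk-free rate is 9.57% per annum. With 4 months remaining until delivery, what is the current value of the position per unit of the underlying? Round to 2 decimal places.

R$44.21

Current fair forward for the remaining 4 months: F = S·e^(r·T), r = 0.0957
F = 501.00 · e^(0.0957 × 4/12) = 501.00 × 1.032414 = 517.2394
Value of long forward = (F − K)·e^(−rT) = (517.2394 − 471.60) · e^(−0.0957·4/12)
= 45.6394 × 0.968603 = 44.21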